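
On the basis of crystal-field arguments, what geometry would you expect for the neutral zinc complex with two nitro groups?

linear

Summing ligand charges against the 0 overall charge gives an oxidation state of +2 for zinc.
Zinc is a group-12 element; Zn(II) is therefore d¹⁰.
Coordination number: 2.
A d¹⁰ ion with only two ligands adopts a linear arrangement (sp hybridisation; no CFSE preference).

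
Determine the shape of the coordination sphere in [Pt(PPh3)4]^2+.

Ligand charges: triphenylphosphine is neutral. With an overall charge of +2 the platinum centre must be in the +2 oxidation state.
Group 10 minus oxidation state 2 gives a d⁸ configuration.
Coordination number: 4.
A 5d d⁸ ion has a large crystal-field splitting; square planar leaves the high-energy d_{x²−y²} orbital empty and maximises CFSE.

square planar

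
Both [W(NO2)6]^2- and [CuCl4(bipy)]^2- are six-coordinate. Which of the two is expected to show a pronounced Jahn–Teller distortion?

[CuCl4(bipy)]^2-

[W(NO2)6]^2-: Ligand charges: each nitro (N-bound nitrite) is −1. With an overall charge of −2 the tungsten centre must be in the +4 oxidation state. Group 6 minus oxidation state 4 gives a d² configuration. The d² configuration leaves the e_g set evenly filled (or empty) — no strong Jahn–Teller driving force.
[CuCl4(bipy)]^2-: Ligand charges: each chloride is −1; 2,2′-bipyridine is neutral. With an overall charge of −2 the copper centre must be in the +2 oxidation state. Cu sits in group 11, so the d-electron count is 11 − 2 = 9. The t₂g⁶e_g³ configuration has an unevenly filled e_g set; the Jahn–Teller theorem predicts a tetragonal distortion (typically axial elongation) to lift the degeneracy.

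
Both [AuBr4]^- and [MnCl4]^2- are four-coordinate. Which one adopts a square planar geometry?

[AuBr4]^-

For [AuBr4]^-: Ligand charges: each bromide is −1. With an overall charge of −1 the gold centre must be in the +3 oxidation state. Group 11 minus oxidation state 3 gives a d⁸ configuration. A 5d d⁸ ion has a large crystal-field splitting; square planar leaves the high-energy d_{x²−y²} orbital empty and maximises CFSE. → square planar.
For [MnCl4]^2-: Ligand charges: each chloride is −1. With an overall charge of −2 the manganese centre must be in the +2 oxidation state. Mn sits in group 7, so the d-electron count is 7 − 2 = 5. A high-spin d⁵ ion has zero CFSE in either geometry, so four ligands adopt the sterically favoured tetrahedral geometry. → tetrahedral.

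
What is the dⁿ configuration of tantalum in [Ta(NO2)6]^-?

d0

Ligand charges: each nitro (N-bound nitrite) is −1. With an overall charge of −1 the tantalum centre must be in the +5 oxidation state.
Ta sits in group 5, so the d-electron count is 5 − 5 = 0.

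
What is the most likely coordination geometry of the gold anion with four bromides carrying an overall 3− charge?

tetrahedral

Summing ligand charges against the −3 overall charge gives an oxidation state of +1 for gold.
Group 11 minus oxidation state 1 gives a d¹⁰ configuration.
Coordination number: 4.
A d¹⁰ ion has no crystal-field stabilisation preference between square planar and tetrahedral, so four ligands adopt the sterically favoured tetrahedral geometry.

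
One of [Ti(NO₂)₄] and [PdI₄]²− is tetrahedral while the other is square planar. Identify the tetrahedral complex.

[Ti(NO₂)₄]

For [Ti(NO₂)₄]: Ligand charges: each nitro (N-bound nitrite) is −1. With an overall charge of 0 the titanium centre must be in the +4 oxidation state. Group 4 minus oxidation state 4 gives a d⁰ configuration. A d⁰ ion has no crystal-field stabilisation preference between square planar and tetrahedral, so four ligands adopt the sterically favoured tetrahedral geometry. → tetrahedral.
For [PdI₄]²−: Summing ligand charges against the −2 overall charge gives an oxidation state of +2 for palladium. Palladium is a group-10 element; Pd(II) is therefore d⁸. A 4d d⁸ ion has a large crystal-field splitting; square planar leaves the high-energy d_{x²−y²} orbital empty and maximises CFSE. → square planar.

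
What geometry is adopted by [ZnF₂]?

Ligand charges: each fluoride is −1. With an overall charge of 0 the zinc centre must be in the +2 oxidation state.
Zinc is a group-12 element; Zn(II) is therefore d¹⁰.
With 2 monodentate ligands the coordination number is 2.
A d¹⁰ ion with only two ligands adopts a linear arrangement (sp hybridisation; no CFSE preference).

linear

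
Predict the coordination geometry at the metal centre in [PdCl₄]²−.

Each chloride is −1; balancing the −2 overall charge requires Pd(II).
Group 10 minus oxidation state 2 gives a d⁸ configuration.
Coordination number: 4.
A 4d d⁸ ion has a large crystal-field splitting; square planar leaves the high-energy d_{x²−y²} orbital empty and maximises CFSE.

square planar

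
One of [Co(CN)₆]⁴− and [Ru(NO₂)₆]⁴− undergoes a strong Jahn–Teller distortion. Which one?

[Co(CN)₆]⁴−: Each cyanide is −1; balancing the −4 overall charge requires Co(II). Cobalt is a group-9 element; Co(II) is therefore d⁷. Cyanide is a strong-field ligand (high in the spectrochemical series) for a first-row metal, so the complex is low-spin. The t₂g⁶e_g¹ (low-spin) configuration has an unevenly filled e_g set; the Jahn–Teller theorem predicts a tetragonal distortion (typically axial elongation) to lift the degeneracy.
[Ru(NO₂)₆]⁴−: Ligand charges: each nitro (N-bound nitrite) is −1. With an overall charge of −4 the ruthenium centre must be in the +2 oxidation state. Ru sits in group 8, so the d-electron count is 8 − 2 = 6. A 4d ion has a large Δₒ and is invariably low-spin. The d⁶ configuration leaves the e_g set evenly filled (or empty) — no strong Jahn–Teller driving force.

[Co(CN)₆]⁴−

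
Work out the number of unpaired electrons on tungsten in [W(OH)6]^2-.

2

Summing ligand charges against the −2 overall charge gives an oxidation state of +4 for tungsten.
Group 6 minus oxidation state 4 gives a d² configuration.
In an octahedral field the d² configuration is t₂g²e_g⁰ (only one arrangement possible), giving 2 unpaired electrons.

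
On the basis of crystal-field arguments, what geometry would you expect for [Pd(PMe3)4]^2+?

Trimethylphosphine is neutral; balancing the +2 overall charge requires Pd(II).
Group 10 minus oxidation state 2 gives a d⁸ configuration.
Coordination number: 4.
A 4d d⁸ ion has a large crystal-field splitting; square planar leaves the high-energy d_{x²−y²} orbital empty and maximises CFSE.

square planar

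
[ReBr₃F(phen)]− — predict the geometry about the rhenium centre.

octahedral

Summing ligand charges against the −1 overall charge gives an oxidation state of +3 for rhenium.
Rhenium is a group-7 element; Re(III) is therefore d⁴.
Counting donor atoms: 3×bromide (monodentate) → 3 donors; 1×fluoride (monodentate) → 1 donor; 1×1,10-phenanthroline (bidentate) → 2 donors. Coordination number = 6.
Six donors around a single metal centre give an octahedral coordination sphere.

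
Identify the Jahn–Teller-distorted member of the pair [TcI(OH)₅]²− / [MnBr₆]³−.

[MnBr₆]³−

[TcI(OH)₅]²−: Each iodide is −1; each hydroxide is −1; balancing the −2 overall charge requires Tc(IV). Technetium is a group-7 element; Tc(IV) is therefore d³. The d³ configuration leaves the e_g set evenly filled (or empty) — no strong Jahn–Teller driving force.
[MnBr₆]³−: Summing ligand charges against the −3 overall charge gives an oxidation state of +3 for manganese. Group 7 minus oxidation state 3 gives a d⁴ configuration. Bromide is a weak-field ligand for a first-row metal, so the complex is high-spin. The t₂g³e_g¹ (high-spin) configuration has an unevenly filled e_g set; the Jahn–Teller theorem predicts a tetragonal distortion (typically axial elongation) to lift the degeneracy.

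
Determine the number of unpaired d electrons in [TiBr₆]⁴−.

Each bromide is −1; balancing the −4 overall charge requires Ti(II).
Titanium is a group-4 element; Ti(II) is therefore d².
In an octahedral field the d² configuration is t₂g²e_g⁰ (only one arrangement possible), giving 2 unpaired electrons.

2 unpaired electrons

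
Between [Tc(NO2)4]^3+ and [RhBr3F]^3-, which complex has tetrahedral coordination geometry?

For [Tc(NO2)4]^3+: Summing ligand charges against the +3 overall charge gives an oxidation state of +7 for technetium. Technetium is a group-7 element; Tc(VII) is therefore d⁰. A d⁰ ion has no crystal-field stabilisation preference between square planar and tetrahedral, so four ligands adopt the sterically favoured tetrahedral geometry. → tetrahedral.
For [RhBr3F]^3-: Summing ligand charges against the −3 overall charge gives an oxidation state of +1 for rhodium. Rhodium is a group-9 element; Rh(I) is therefore d⁸. A 4d d⁸ ion has a large crystal-field splitting; square planar leaves the high-energy d_{x²−y²} orbital empty and maximises CFSE. → square planar.

[Tc(NO2)4]^3+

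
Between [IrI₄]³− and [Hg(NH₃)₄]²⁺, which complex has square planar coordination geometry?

[IrI₄]³−

For [IrI₄]³−: Ligand charges: each iodide is −1. With an overall charge of −3 the iridium centre must be in the +1 oxidation state. Group 9 minus oxidation state 1 gives a d⁸ configuration. A 5d d⁸ ion has a large crystal-field splitting; square planar leaves the high-energy d_{x²−y²} orbital empty and maximises CFSE. → square planar.
For [Hg(NH₃)₄]²⁺: Ligand charges: ammonia is neutral. With an overall charge of +2 the mercury centre must be in the +2 oxidation state. Mercury is a group-12 element; Hg(II) is therefore d¹⁰. A d¹⁰ ion has no crystal-field stabilisation preference between square planar and tetrahedral, so four ligands adopt the sterically favoured tetrahedral geometry. → tetrahedral.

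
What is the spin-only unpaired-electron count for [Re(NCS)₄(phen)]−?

Each isothiocyanate is −1; 1,10-phenanthroline is neutral; balancing the −1 overall charge requires Re(III).
Group 7 minus oxidation state 3 gives a d⁴ configuration.
Counting donor atoms: 4×isothiocyanate (monodentate) → 4 donors; 1×1,10-phenanthroline (bidentate) → 2 donors. Coordination number = 6.
The spin state decides the count: a 5d ion has a large Δₒ and is invariably low-spin.
An octahedral low-spin d⁴ ion is t₂g⁴e_g⁰, giving 2 unpaired electrons.

2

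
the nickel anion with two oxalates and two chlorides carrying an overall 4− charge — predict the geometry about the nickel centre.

Ligand charges: each oxalate is −2; each chloride is −1. With an overall charge of −4 the nickel centre must be in the +2 oxidation state.
Group 10 minus oxidation state 2 gives a d⁸ configuration.
Counting donor atoms: 2×oxalate (bidentate) → 4 donors; 2×chloride (monodentate) → 2 donors. Coordination number = 6.
Six donors around a single metal centre give an octahedral coordination sphere.

octahedral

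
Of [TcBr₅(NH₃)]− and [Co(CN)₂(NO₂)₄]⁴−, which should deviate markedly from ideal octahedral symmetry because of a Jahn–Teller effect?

[Co(CN)₂(NO₂)₄]⁴−

[TcBr₅(NH₃)]−: Summing ligand charges against the −1 overall charge gives an oxidation state of +4 for technetium. Tc sits in group 7, so the d-electron count is 7 − 4 = 3. The d³ configuration leaves the e_g set evenly filled (or empty) — no strong Jahn–Teller driving force.
[Co(CN)₂(NO₂)₄]⁴−: Ligand charges: each cyanide is −1; each nitro (N-bound nitrite) is −1. With an overall charge of −4 the cobalt centre must be in the +2 oxidation state. Group 9 minus oxidation state 2 gives a d⁷ configuration. Cyanide and nitro (N-bound nitrite) are strong-field ligands (high in the spectrochemical series) for a first-row metal, so the complex is low-spin. The t₂g⁶e_g¹ (low-spin) configuration has an unevenly filled e_g set; the Jahn–Teller theorem predicts a tetragonal distortion (typically axial elongation) to lift the degeneracy.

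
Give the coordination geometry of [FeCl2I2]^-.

Summing ligand charges against the −1 overall charge gives an oxidation state of +3 for iron.
Iron is a group-8 element; Fe(III) is therefore d⁵.
With 4 monodentate ligands the coordination number is 4.
Chloride and iodide are weak-field ligands.
A high-spin d⁵ ion has zero CFSE in either geometry, so four ligands adopt the sterically favoured tetrahedral geometry.

tetrahedral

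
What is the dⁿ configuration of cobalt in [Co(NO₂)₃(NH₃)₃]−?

d⁷

Ligand charges: each nitro (N-bound nitrite) is −1; ammonia is neutral. With an overall charge of −1 the cobalt centre must be in the +2 oxidation state.
Co sits in group 9, so the d-electron count is 9 − 2 = 7.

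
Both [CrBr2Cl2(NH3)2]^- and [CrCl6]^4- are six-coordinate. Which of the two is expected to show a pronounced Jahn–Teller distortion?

[CrCl6]^4-

[CrBr2Cl2(NH3)2]^-: Summing ligand charges against the −1 overall charge gives an oxidation state of +3 for chromium. Chromium is a group-6 element; Cr(III) is therefore d³. The d³ configuration leaves the e_g set evenly filled (or empty) — no strong Jahn–Teller driving force.
[CrCl6]^4-: Summing ligand charges against the −4 overall charge gives an oxidation state of +2 for chromium. Chromium is a group-6 element; Cr(II) is therefore d⁴. Chloride is a weak-field ligand for a first-row metal, so the complex is high-spin. The t₂g³e_g¹ (high-spin) configuration has an unevenly filled e_g set; the Jahn–Teller theorem predicts a tetragonal distortion (typically axial elongation) to lift the degeneracy.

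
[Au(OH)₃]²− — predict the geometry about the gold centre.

Ligand charges: each hydroxide is −1. With an overall charge of −2 the gold centre must be in the +1 oxidation state.
Group 11 minus oxidation state 1 gives a d¹⁰ configuration.
With 3 monodentate ligands the coordination number is 3.
Three ligands around a d¹⁰ centre minimise repulsion in a trigonal-planar arrangement.

trigonal planar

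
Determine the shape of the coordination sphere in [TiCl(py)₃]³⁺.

tetrahedral

Ligand charges: each chloride is −1; pyridine is neutral. With an overall charge of +3 the titanium centre must be in the +4 oxidation state.
Group 4 minus oxidation state 4 gives a d⁰ configuration.
Coordination number: 4.
A d⁰ ion has no crystal-field stabilisation preference between square planar and tetrahedral, so four ligands adopt the sterically favoured tetrahedral geometry.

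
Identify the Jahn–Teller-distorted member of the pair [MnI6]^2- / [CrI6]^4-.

[MnI6]^2-: Each iodide is −1; balancing the −2 overall charge requires Mn(IV). Mn sits in group 7, so the d-electron count is 7 − 4 = 3. The d³ configuration leaves the e_g set evenly filled (or empty) — no strong Jahn–Teller driving force.
[CrI6]^4-: Summing ligand charges against the −4 overall charge gives an oxidation state of +2 for chromium. Cr sits in group 6, so the d-electron count is 6 − 2 = 4. Iodide is a weak-field ligand for a first-row metal, so the complex is high-spin. The t₂g³e_g¹ (high-spin) configuration has an unevenly filled e_g set; the Jahn–Teller theorem predicts a tetragonal distortion (typically axial elongation) to lift the degeneracy.

[CrI6]^4-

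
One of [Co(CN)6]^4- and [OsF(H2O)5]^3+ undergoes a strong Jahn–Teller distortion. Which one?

[Co(CN)6]^4-

[Co(CN)6]^4-: Each cyanide is −1; balancing the −4 overall charge requires Co(II). Co sits in group 9, so the d-electron count is 9 − 2 = 7. Cyanide is a strong-field ligand (high in the spectrochemical series) for a first-row metal, so the complex is low-spin. The t₂g⁶e_g¹ (low-spin) configuration has an unevenly filled e_g set; the Jahn–Teller theorem predicts a tetragonal distortion (typically axial elongation) to lift the degeneracy.
[OsF(H2O)5]^3+: Summing ligand charges against the +3 overall charge gives an oxidation state of +4 for osmium. Os sits in group 8, so the d-electron count is 8 − 4 = 4. A 5d ion has a large Δₒ and is invariably low-spin. The d⁴ configuration leaves the e_g set evenly filled (or empty) — no strong Jahn–Teller driving force.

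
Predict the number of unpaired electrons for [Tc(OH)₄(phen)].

Ligand charges: each hydroxide is −1; 1,10-phenanthroline is neutral. With an overall charge of 0 the technetium centre must be in the +4 oxidation state.
Tc sits in group 7, so the d-electron count is 7 − 4 = 3.
Counting donor atoms: 4×hydroxide (monodentate) → 4 donors; 1×1,10-phenanthroline (bidentate) → 2 donors. Coordination number = 6.
In an octahedral field the d³ configuration is t₂g³e_g⁰ (only one arrangement possible), giving 3 unpaired electrons.

3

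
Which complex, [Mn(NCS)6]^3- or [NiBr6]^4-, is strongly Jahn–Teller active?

[Mn(NCS)6]^3-

[Mn(NCS)6]^3-: Summing ligand charges against the −3 overall charge gives an oxidation state of +3 for manganese. Manganese is a group-7 element; Mn(III) is therefore d⁴. Isothiocyanate is a weak-field ligand for a first-row metal, so the complex is high-spin. The t₂g³e_g¹ (high-spin) configuration has an unevenly filled e_g set; the Jahn–Teller theorem predicts a tetragonal distortion (typically axial elongation) to lift the degeneracy.
[NiBr6]^4-: Ligand charges: each bromide is −1. With an overall charge of −4 the nickel centre must be in the +2 oxidation state. Ni sits in group 10, so the d-electron count is 10 − 2 = 8. The d⁸ configuration leaves the e_g set evenly filled (or empty) — no strong Jahn–Teller driving force.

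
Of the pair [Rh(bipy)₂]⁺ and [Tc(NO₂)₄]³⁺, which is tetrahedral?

[Tc(NO₂)₄]³⁺

For [Rh(bipy)₂]⁺: 2,2′-bipyridine is neutral; balancing the +1 overall charge requires Rh(I). Rhodium is a group-9 element; Rh(I) is therefore d⁸. A 4d d⁸ ion has a large crystal-field splitting; square planar leaves the high-energy d_{x²−y²} orbital empty and maximises CFSE. → square planar.
For [Tc(NO₂)₄]³⁺: Each nitro (N-bound nitrite) is −1; balancing the +3 overall charge requires Tc(VII). Tc sits in group 7, so the d-electron count is 7 − 7 = 0. A d⁰ ion has no crystal-field stabilisation preference between square planar and tetrahedral, so four ligands adopt the sterically favoured tetrahedral geometry. → tetrahedral.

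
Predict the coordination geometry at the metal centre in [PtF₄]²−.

square planar

Ligand charges: each fluoride is −1. With an overall charge of −2 the platinum centre must be in the +2 oxidation state.
Platinum is a group-10 element; Pt(II) is therefore d⁸.
Coordination number: 4.
A 5d d⁸ ion has a large crystal-field splitting; square planar leaves the high-energy d_{x²−y²} orbital empty and maximises CFSE.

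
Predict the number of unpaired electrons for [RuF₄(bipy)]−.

Summing ligand charges against the −1 overall charge gives an oxidation state of +3 for ruthenium.
Group 8 minus oxidation state 3 gives a d⁵ configuration.
Counting donor atoms: 4×fluoride (monodentate) → 4 donors; 1×2,2′-bipyridine (bidentate) → 2 donors. Coordination number = 6.
The spin state decides the count: a 4d ion has a large Δₒ and is invariably low-spin.
An octahedral low-spin d⁵ ion is t₂g⁵e_g⁰, giving 1 unpaired electron.

1 unpaired electron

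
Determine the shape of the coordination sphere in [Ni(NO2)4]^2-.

Ligand charges: each nitro (N-bound nitrite) is −1. With an overall charge of −2 the nickel centre must be in the +2 oxidation state.
Group 10 minus oxidation state 2 gives a d⁸ configuration.
Coordination number: 4.
Nitro (N-bound nitrite) is a strong-field ligand (high in the spectrochemical series).
A 3d d⁸ ion with strong-field ligands gains enough CFSE to favour square planar over tetrahedral.

square planar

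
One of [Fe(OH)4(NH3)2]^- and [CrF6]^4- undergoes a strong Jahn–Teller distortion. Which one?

[Fe(OH)4(NH3)2]^-: Each hydroxide is −1; ammonia is neutral; balancing the −1 overall charge requires Fe(III). Iron is a group-8 element; Fe(III) is therefore d⁵. Hydroxide is a weak-field ligand for a first-row metal, so the complex is high-spin. The d⁵ configuration leaves the e_g set evenly filled (or empty) — no strong Jahn–Teller driving force.
[CrF6]^4-: Ligand charges: each fluoride is −1. With an overall charge of −4 the chromium centre must be in the +2 oxidation state. Group 6 minus oxidation state 2 gives a d⁴ configuration. Fluoride is a weak-field ligand for a first-row metal, so the complex is high-spin. The t₂g³e_g¹ (high-spin) configuration has an unevenly filled e_g set; the Jahn–Teller theorem predicts a tetragonal distortion (typically axial elongation) to lift the degeneracy.

[CrF6]^4-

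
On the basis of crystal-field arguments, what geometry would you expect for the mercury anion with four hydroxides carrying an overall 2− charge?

tetrahedral

Summing ligand charges against the −2 overall charge gives an oxidation state of +2 for mercury.
Group 12 minus oxidation state 2 gives a d¹⁰ configuration.
With 4 monodentate ligands the coordination number is 4.
A d¹⁰ ion has no crystal-field stabilisation preference between square planar and tetrahedral, so four ligands adopt the sterically favoured tetrahedral geometry.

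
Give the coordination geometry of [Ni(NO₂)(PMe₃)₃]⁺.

square planar

Summing ligand charges against the +1 overall charge gives an oxidation state of +2 for nickel.
Ni sits in group 10, so the d-electron count is 10 − 2 = 8.
With 4 monodentate ligands the coordination number is 4.
Nitro (N-bound nitrite) and trimethylphosphine are strong-field ligands (high in the spectrochemical series).
A 3d d⁸ ion with strong-field ligands gains enough CFSE to favour square planar over tetrahedral.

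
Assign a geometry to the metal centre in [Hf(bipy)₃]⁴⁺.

Ligand charges: 2,2′-bipyridine is neutral. With an overall charge of +4 the hafnium centre must be in the +4 oxidation state.
Group 4 minus oxidation state 4 gives a d⁰ configuration.
Counting donor atoms: 3×2,2′-bipyridine (bidentate) → 6 donors. Coordination number = 6.
Six donors around a single metal centre give an octahedral coordination sphere.

octahedral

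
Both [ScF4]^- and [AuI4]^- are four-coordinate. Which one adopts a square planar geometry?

For [ScF4]^-: Summing ligand charges against the −1 overall charge gives an oxidation state of +3 for scandium. Group 3 minus oxidation state 3 gives a d⁰ configuration. A d⁰ ion has no crystal-field stabilisation preference between square planar and tetrahedral, so four ligands adopt the sterically favoured tetrahedral geometry. → tetrahedral.
For [AuI4]^-: Summing ligand charges against the −1 overall charge gives an oxidation state of +3 for gold. Gold is a group-11 element; Au(III) is therefore d⁸. A 5d d⁸ ion has a large crystal-field splitting; square planar leaves the high-energy d_{x²−y²} orbital empty and maximises CFSE. → square planar.

[AuI4]^-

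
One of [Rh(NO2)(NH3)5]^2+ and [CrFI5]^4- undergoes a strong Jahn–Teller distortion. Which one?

[CrFI5]^4-

[Rh(NO2)(NH3)5]^2+: Ligand charges: each nitro (N-bound nitrite) is −1; ammonia is neutral. With an overall charge of +2 the rhodium centre must be in the +3 oxidation state. Group 9 minus oxidation state 3 gives a d⁶ configuration. A 4d ion has a large Δₒ and is invariably low-spin. The d⁶ configuration leaves the e_g set evenly filled (or empty) — no strong Jahn–Teller driving force.
[CrFI5]^4-: Summing ligand charges against the −4 overall charge gives an oxidation state of +2 for chromium. Cr sits in group 6, so the d-electron count is 6 − 2 = 4. Fluoride and iodide are weak-field ligands for a first-row metal, so the complex is high-spin. The t₂g³e_g¹ (high-spin) configuration has an unevenly filled e_g set; the Jahn–Teller theorem predicts a tetragonal distortion (typically axial elongation) to lift the degeneracy.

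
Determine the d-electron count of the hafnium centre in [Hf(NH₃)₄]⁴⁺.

d⁰

Summing ligand charges against the +4 overall charge gives an oxidation state of +4 for hafnium.
Hf sits in group 4, so the d-electron count is 4 − 4 = 0.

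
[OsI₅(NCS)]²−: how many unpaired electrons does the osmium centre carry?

2

Ligand charges: each iodide is −1; each isothiocyanate is −1. With an overall charge of −2 the osmium centre must be in the +4 oxidation state.
Os sits in group 8, so the d-electron count is 8 − 4 = 4.
The spin state decides the count: a 5d ion has a large Δₒ and is invariably low-spin.
An octahedral low-spin d⁴ ion is t₂g⁴e_g⁰, giving 2 unpaired electrons.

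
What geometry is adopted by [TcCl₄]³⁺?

tetrahedral

Ligand charges: each chloride is −1. With an overall charge of +3 the technetium centre must be in the +7 oxidation state.
Group 7 minus oxidation state 7 gives a d⁰ configuration.
With 4 monodentate ligands the coordination number is 4.
A d⁰ ion has no crystal-field stabilisation preference between square planar and tetrahedral, so four ligands adopt the sterically favoured tetrahedral geometry.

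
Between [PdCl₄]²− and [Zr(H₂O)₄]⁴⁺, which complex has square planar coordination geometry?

[PdCl₄]²−

For [PdCl₄]²−: Ligand charges: each chloride is −1. With an overall charge of −2 the palladium centre must be in the +2 oxidation state. Palladium is a group-10 element; Pd(II) is therefore d⁸. A 4d d⁸ ion has a large crystal-field splitting; square planar leaves the high-energy d_{x²−y²} orbital empty and maximises CFSE. → square planar.
For [Zr(H₂O)₄]⁴⁺: Ligand charges: water is neutral. With an overall charge of +4 the zirconium centre must be in the +4 oxidation state. Zirconium is a group-4 element; Zr(IV) is therefore d⁰. A d⁰ ion has no crystal-field stabilisation preference between square planar and tetrahedral, so four ligands adopt the sterically favoured tetrahedral geometry. → tetrahedral.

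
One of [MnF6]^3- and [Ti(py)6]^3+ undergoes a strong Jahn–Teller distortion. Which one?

[MnF6]^3-

[MnF6]^3-: Ligand charges: each fluoride is −1. With an overall charge of −3 the manganese centre must be in the +3 oxidation state. Group 7 minus oxidation state 3 gives a d⁴ configuration. Fluoride is a weak-field ligand for a first-row metal, so the complex is high-spin. The t₂g³e_g¹ (high-spin) configuration has an unevenly filled e_g set; the Jahn–Teller theorem predicts a tetragonal distortion (typically axial elongation) to lift the degeneracy.
[Ti(py)6]^3+: Summing ligand charges against the +3 overall charge gives an oxidation state of +3 for titanium. Group 4 minus oxidation state 3 gives a d¹ configuration. The d¹ configuration leaves the e_g set evenly filled (or empty) — no strong Jahn–Teller driving force.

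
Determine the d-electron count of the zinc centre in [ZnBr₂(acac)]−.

Each bromide is −1; each acetylacetonate is −1; balancing the −1 overall charge requires Zn(II).
Zinc is a group-12 element; Zn(II) is therefore d¹⁰.

d10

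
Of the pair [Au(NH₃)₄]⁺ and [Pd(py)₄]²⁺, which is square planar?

[Pd(py)₄]²⁺

For [Au(NH₃)₄]⁺: Ammonia is neutral; balancing the +1 overall charge requires Au(I). Group 11 minus oxidation state 1 gives a d¹⁰ configuration. A d¹⁰ ion has no crystal-field stabilisation preference between square planar and tetrahedral, so four ligands adopt the sterically favoured tetrahedral geometry. → tetrahedral.
For [Pd(py)₄]²⁺: Pyridine is neutral; balancing the +2 overall charge requires Pd(II). Pd sits in group 10, so the d-electron count is 10 − 2 = 8. A 4d d⁸ ion has a large crystal-field splitting; square planar leaves the high-energy d_{x²−y²} orbital empty and maximises CFSE. → square planar.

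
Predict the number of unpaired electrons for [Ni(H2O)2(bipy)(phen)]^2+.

2

Water is neutral; 2,2′-bipyridine is neutral; 1,10-phenanthroline is neutral; balancing the +2 overall charge requires Ni(II).
Ni sits in group 10, so the d-electron count is 10 − 2 = 8.
Counting donor atoms: 2×water (monodentate) → 2 donors; 1×2,2′-bipyridine (bidentate) → 2 donors; 1×1,10-phenanthroline (bidentate) → 2 donors. Coordination number = 6.
In an octahedral field the d⁸ configuration is t₂g⁶e_g² (only one arrangement possible), giving 2 unpaired electrons.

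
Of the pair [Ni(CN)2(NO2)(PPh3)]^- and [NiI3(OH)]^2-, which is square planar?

For [Ni(CN)2(NO2)(PPh3)]^-: Each cyanide is −1; each nitro (N-bound nitrite) is −1; triphenylphosphine is neutral; balancing the −1 overall charge requires Ni(II). Ni sits in group 10, so the d-electron count is 10 − 2 = 8. Cyanide, nitro (N-bound nitrite), and triphenylphosphine are strong-field ligands (high in the spectrochemical series). A 3d d⁸ ion with strong-field ligands gains enough CFSE to favour square planar over tetrahedral. → square planar.
For [NiI3(OH)]^2-: Each iodide is −1; each hydroxide is −1; balancing the −2 overall charge requires Ni(II). Ni sits in group 10, so the d-electron count is 10 − 2 = 8. Hydroxide and iodide are weak-field ligands. With weak-field ligands the CFSE gain from square planar is small, so a 3d d⁸ ion takes the sterically preferred tetrahedral geometry. → tetrahedral.

[Ni(CN)2(NO2)(PPh3)]^-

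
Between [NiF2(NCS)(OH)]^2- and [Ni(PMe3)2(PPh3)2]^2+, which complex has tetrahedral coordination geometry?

[NiF2(NCS)(OH)]^2-

For [NiF2(NCS)(OH)]^2-: Each fluoride is −1; each isothiocyanate is −1; each hydroxide is −1; balancing the −2 overall charge requires Ni(II). Ni sits in group 10, so the d-electron count is 10 − 2 = 8. Fluoride, hydroxide, and isothiocyanate are weak-field ligands. With weak-field ligands the CFSE gain from square planar is small, so a 3d d⁸ ion takes the sterically preferred tetrahedral geometry. → tetrahedral.
For [Ni(PMe3)2(PPh3)2]^2+: Summing ligand charges against the +2 overall charge gives an oxidation state of +2 for nickel. Ni sits in group 10, so the d-electron count is 10 − 2 = 8. Trimethylphosphine and triphenylphosphine are strong-field ligands (high in the spectrochemical series). A 3d d⁸ ion with strong-field ligands gains enough CFSE to favour square planar over tetrahedral. → square planar.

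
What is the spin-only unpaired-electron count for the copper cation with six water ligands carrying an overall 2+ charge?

1 unpaired electron

Ligand charges: water is neutral. With an overall charge of +2 the copper centre must be in the +2 oxidation state.
Group 11 minus oxidation state 2 gives a d⁹ configuration.
In an octahedral field the d⁹ configuration is t₂g⁶e_g³ (only one arrangement possible), giving 1 unpaired electron.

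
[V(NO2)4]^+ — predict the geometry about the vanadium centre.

tetrahedral

Summing ligand charges against the +1 overall charge gives an oxidation state of +5 for vanadium.
Group 5 minus oxidation state 5 gives a d⁰ configuration.
Coordination number: 4.
A d⁰ ion has no crystal-field stabilisation preference between square planar and tetrahedral, so four ligands adopt the sterically favoured tetrahedral geometry.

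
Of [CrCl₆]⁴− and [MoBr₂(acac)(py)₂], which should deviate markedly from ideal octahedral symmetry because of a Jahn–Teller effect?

[CrCl₆]⁴−

[CrCl₆]⁴−: Each chloride is −1; balancing the −4 overall charge requires Cr(II). Group 6 minus oxidation state 2 gives a d⁴ configuration. Chloride is a weak-field ligand for a first-row metal, so the complex is high-spin. The t₂g³e_g¹ (high-spin) configuration has an unevenly filled e_g set; the Jahn–Teller theorem predicts a tetragonal distortion (typically axial elongation) to lift the degeneracy.
[MoBr₂(acac)(py)₂]: Each bromide is −1; each acetylacetonate is −1; pyridine is neutral; balancing the 0 overall charge requires Mo(III). Molybdenum is a group-6 element; Mo(III) is therefore d³. The d³ configuration leaves the e_g set evenly filled (or empty) — no strong Jahn–Teller driving force.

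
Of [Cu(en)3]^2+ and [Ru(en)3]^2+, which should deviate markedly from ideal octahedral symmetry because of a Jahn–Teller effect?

[Cu(en)3]^2+: Ligand charges: ethylenediamine is neutral. With an overall charge of +2 the copper centre must be in the +2 oxidation state. Group 11 minus oxidation state 2 gives a d⁹ configuration. The t₂g⁶e_g³ configuration has an unevenly filled e_g set; the Jahn–Teller theorem predicts a tetragonal distortion (typically axial elongation) to lift the degeneracy.
[Ru(en)3]^2+: Summing ligand charges against the +2 overall charge gives an oxidation state of +2 for ruthenium. Group 8 minus oxidation state 2 gives a d⁶ configuration. A 4d ion has a large Δₒ and is invariably low-spin. The d⁶ configuration leaves the e_g set evenly filled (or empty) — no strong Jahn–Teller driving force.

[Cu(en)3]^2+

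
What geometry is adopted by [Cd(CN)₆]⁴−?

Ligand charges: each cyanide is −1. With an overall charge of −4 the cadmium centre must be in the +2 oxidation state.
Group 12 minus oxidation state 2 gives a d¹⁰ configuration.
Coordination number: 6.
Six donors around a single metal centre give an octahedral coordination sphere.

octahedral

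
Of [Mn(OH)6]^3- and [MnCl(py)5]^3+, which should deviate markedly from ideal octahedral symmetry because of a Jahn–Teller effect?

[Mn(OH)6]^3-: Summing ligand charges against the −3 overall charge gives an oxidation state of +3 for manganese. Mn sits in group 7, so the d-electron count is 7 − 3 = 4. Hydroxide is a weak-field ligand for a first-row metal, so the complex is high-spin. The t₂g³e_g¹ (high-spin) configuration has an unevenly filled e_g set; the Jahn–Teller theorem predicts a tetragonal distortion (typically axial elongation) to lift the degeneracy.
[MnCl(py)5]^3+: Summing ligand charges against the +3 overall charge gives an oxidation state of +4 for manganese. Manganese is a group-7 element; Mn(IV) is therefore d³. The d³ configuration leaves the e_g set evenly filled (or empty) — no strong Jahn–Teller driving force.

[Mn(OH)6]^3-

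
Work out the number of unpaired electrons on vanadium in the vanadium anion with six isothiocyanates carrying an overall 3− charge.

2 unpaired electrons

Ligand charges: each isothiocyanate is −1. With an overall charge of −3 the vanadium centre must be in the +3 oxidation state.
V sits in group 5, so the d-electron count is 5 − 3 = 2.
In an octahedral field the d² configuration is t₂g²e_g⁰ (only one arrangement possible), giving 2 unpaired electrons.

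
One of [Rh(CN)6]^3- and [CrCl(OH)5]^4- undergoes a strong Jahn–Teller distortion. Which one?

[CrCl(OH)5]^4-

[Rh(CN)6]^3-: Ligand charges: each cyanide is −1. With an overall charge of −3 the rhodium centre must be in the +3 oxidation state. Rhodium is a group-9 element; Rh(III) is therefore d⁶. A 4d ion has a large Δₒ and is invariably low-spin. The d⁶ configuration leaves the e_g set evenly filled (or empty) — no strong Jahn–Teller driving force.
[CrCl(OH)5]^4-: Summing ligand charges against the −4 overall charge gives an oxidation state of +2 for chromium. Chromium is a group-6 element; Cr(II) is therefore d⁴. Chloride and hydroxide are weak-field ligands for a first-row metal, so the complex is high-spin. The t₂g³e_g¹ (high-spin) configuration has an unevenly filled e_g set; the Jahn–Teller theorem predicts a tetragonal distortion (typically axial elongation) to lift the degeneracy.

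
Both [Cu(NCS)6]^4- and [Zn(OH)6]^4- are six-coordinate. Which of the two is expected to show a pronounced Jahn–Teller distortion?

[Cu(NCS)6]^4-

[Cu(NCS)6]^4-: Ligand charges: each isothiocyanate is −1. With an overall charge of −4 the copper centre must be in the +2 oxidation state. Cu sits in group 11, so the d-electron count is 11 − 2 = 9. The t₂g⁶e_g³ configuration has an unevenly filled e_g set; the Jahn–Teller theorem predicts a tetragonal distortion (typically axial elongation) to lift the degeneracy.
[Zn(OH)6]^4-: Ligand charges: each hydroxide is −1. With an overall charge of −4 the zinc centre must be in the +2 oxidation state. Zn sits in group 12, so the d-electron count is 12 − 2 = 10. The d¹⁰ configuration leaves the e_g set evenly filled (or empty) — no strong Jahn–Teller driving force.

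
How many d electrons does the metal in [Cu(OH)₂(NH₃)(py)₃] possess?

Ligand charges: each hydroxide is −1; ammonia is neutral; pyridine is neutral. With an overall charge of 0 the copper centre must be in the +2 oxidation state.
Cu sits in group 11, so the d-electron count is 11 − 2 = 9.

d9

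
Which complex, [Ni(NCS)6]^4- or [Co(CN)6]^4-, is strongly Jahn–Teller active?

[Co(CN)6]^4-

[Ni(NCS)6]^4-: Summing ligand charges against the −4 overall charge gives an oxidation state of +2 for nickel. Ni sits in group 10, so the d-electron count is 10 − 2 = 8. The d⁸ configuration leaves the e_g set evenly filled (or empty) — no strong Jahn–Teller driving force.
[Co(CN)6]^4-: Summing ligand charges against the −4 overall charge gives an oxidation state of +2 for cobalt. Group 9 minus oxidation state 2 gives a d⁷ configuration. Cyanide is a strong-field ligand (high in the spectrochemical series) for a first-row metal, so the complex is low-spin. The t₂g⁶e_g¹ (low-spin) configuration has an unevenly filled e_g set; the Jahn–Teller theorem predicts a tetragonal distortion (typically axial elongation) to lift the degeneracy.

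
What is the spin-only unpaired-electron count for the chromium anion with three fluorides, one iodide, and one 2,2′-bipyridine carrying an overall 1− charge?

Ligand charges: each fluoride is −1; each iodide is −1; 2,2′-bipyridine is neutral. With an overall charge of −1 the chromium centre must be in the +3 oxidation state.
Group 6 minus oxidation state 3 gives a d³ configuration.
Counting donor atoms: 3×fluoride (monodentate) → 3 donors; 1×iodide (monodentate) → 1 donor; 1×2,2′-bipyridine (bidentate) → 2 donors. Coordination number = 6.
In an octahedral field the d³ configuration is t₂g³e_g⁰ (only one arrangement possible), giving 3 unpaired electrons.

3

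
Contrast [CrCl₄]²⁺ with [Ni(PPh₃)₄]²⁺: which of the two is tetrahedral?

[CrCl₄]²⁺

For [CrCl₄]²⁺: Summing ligand charges against the +2 overall charge gives an oxidation state of +6 for chromium. Group 6 minus oxidation state 6 gives a d⁰ configuration. A d⁰ ion has no crystal-field stabilisation preference between square planar and tetrahedral, so four ligands adopt the sterically favoured tetrahedral geometry. → tetrahedral.
For [Ni(PPh₃)₄]²⁺: Summing ligand charges against the +2 overall charge gives an oxidation state of +2 for nickel. Ni sits in group 10, so the d-electron count is 10 − 2 = 8. Triphenylphosphine is a strong-field ligand (high in the spectrochemical series). A 3d d⁸ ion with strong-field ligands gains enough CFSE to favour square planar over tetrahedral. → square planar.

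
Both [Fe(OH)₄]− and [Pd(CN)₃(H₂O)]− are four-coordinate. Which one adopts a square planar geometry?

For [Fe(OH)₄]−: Ligand charges: each hydroxide is −1. With an overall charge of −1 the iron centre must be in the +3 oxidation state. Fe sits in group 8, so the d-electron count is 8 − 3 = 5. A high-spin d⁵ ion has zero CFSE in either geometry, so four ligands adopt the sterically favoured tetrahedral geometry. → tetrahedral.
For [Pd(CN)₃(H₂O)]−: Each cyanide is −1; water is neutral; balancing the −1 overall charge requires Pd(II). Palladium is a group-10 element; Pd(II) is therefore d⁸. A 4d d⁸ ion has a large crystal-field splitting; square planar leaves the high-energy d_{x²−y²} orbital empty and maximises CFSE. → square planar.

[Pd(CN)₃(H₂O)]−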